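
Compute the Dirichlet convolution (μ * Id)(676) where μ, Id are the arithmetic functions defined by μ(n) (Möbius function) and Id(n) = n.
(μ * Id)(676) = 312

Divisors of 676: [1, 2, 4, 13, 26, 52, 169, 338, 676]. For each d | 676:
  d = 1: μ(1) · Id(676/1) = 1 · 676 = 676
  d = 2: μ(2) · Id(676/2) = -1 · 338 = -338
  d = 4: μ(4) · Id(676/4) = 0 · 169 = 0
  d = 13: μ(13) · Id(676/13) = -1 · 52 = -52
  d = 26: μ(26) · Id(676/26) = 1 · 26 = 26
  d = 52: μ(52) · Id(676/52) = 0 · 13 = 0
  d = 169: μ(169) · Id(676/169) = 0 · 4 = 0
  d = 338: μ(338) · Id(676/338) = 0 · 2 = 0
  d = 676: μ(676) · Id(676/676) = 0 · 1 = 0
Summing: (μ * Id)(676) = 676 + -338 + 0 + -52 + 26 + 0 + 0 + 0 + 0 = 312.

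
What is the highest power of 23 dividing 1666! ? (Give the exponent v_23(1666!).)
v_23(1666!) = 75

Legendre's formula: v_p(n!) = Σ_{k ≥ 1} ⌊n / p^k⌋. For p = 23, n = 1666, the terms are:
  ⌊1666/23^1⌋ = ⌊1666/23⌋ = 72
  ⌊1666/23^2⌋ = ⌊1666/529⌋ = 3
(the next term ⌊1666/23^3⌋ = 0, terminating the sum). Summing: v_23(1666!) = 72 + 3 = 75.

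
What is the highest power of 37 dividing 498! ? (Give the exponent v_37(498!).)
v_37(498!) = 13

Legendre's formula: v_p(n!) = Σ_{k ≥ 1} ⌊n / p^k⌋. For p = 37, n = 498, the terms are:
  ⌊498/37^1⌋ = ⌊498/37⌋ = 13
(the next term ⌊498/37^2⌋ = 0, terminating the sum). Summing: v_37(498!) = 13 = 13.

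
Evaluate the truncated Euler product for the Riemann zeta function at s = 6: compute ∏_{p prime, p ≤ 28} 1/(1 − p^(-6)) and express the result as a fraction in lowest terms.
∏ = 7921457489978054880231124911875/7786417203783354362865572118528

The primes p ≤ 28 are [2, 3, 5, 7, 11, 13, 17, 19, 23]. For each prime, (1 − 1/p^6)^(-1) = p^6 / (p^6 − 1). The product is (1 − 1/2^6)^(-1), (1 − 1/3^6)^(-1), (1 − 1/5^6)^(-1), (1 − 1/7^6)^(-1), (1 − 1/11^6)^(-1), (1 − 1/13^6)^(-1), (1 − 1/17^6)^(-1), (1 − 1/19^6)^(-1), (1 − 1/23^6)^(-1) = ∏ p^6 / (p^6 − 1) = 7921457489978054880231124911875/7786417203783354362865572118528.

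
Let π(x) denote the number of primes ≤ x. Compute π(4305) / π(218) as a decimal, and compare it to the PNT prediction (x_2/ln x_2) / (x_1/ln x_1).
π(4305)/π(218) = 590/47 ≈ 12.5532;  PNT prediction ≈ 12.7076.

π(218) = 47 and π(4305) = 590, so π(4305)/π(218) ≈ 12.5532. The PNT-predicted ratio is (4305/ln(4305)) / (218/ln(218)) ≈ 12.7076. The two agree to within a few percent, as expected.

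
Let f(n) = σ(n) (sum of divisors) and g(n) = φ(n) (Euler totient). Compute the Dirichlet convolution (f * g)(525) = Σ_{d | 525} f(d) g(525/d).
(σ * φ)(525) = 6300

Divisors of 525: [1, 3, 5, 7, 15, 21, 25, 35, 75, 105, 175, 525]. For each d | 525:
  d = 1: σ(1) · φ(525/1) = 1 · 240 = 240
  d = 3: σ(3) · φ(525/3) = 4 · 120 = 480
  d = 5: σ(5) · φ(525/5) = 6 · 48 = 288
  d = 7: σ(7) · φ(525/7) = 8 · 40 = 320
  d = 15: σ(15) · φ(525/15) = 24 · 24 = 576
  d = 21: σ(21) · φ(525/21) = 32 · 20 = 640
  d = 25: σ(25) · φ(525/25) = 31 · 12 = 372
  d = 35: σ(35) · φ(525/35) = 48 · 8 = 384
  d = 75: σ(75) · φ(525/75) = 124 · 6 = 744
  d = 105: σ(105) · φ(525/105) = 192 · 4 = 768
  d = 175: σ(175) · φ(525/175) = 248 · 2 = 496
  d = 525: σ(525) · φ(525/525) = 992 · 1 = 992
Summing: (σ * φ)(525) = 240 + 480 + 288 + 320 + 576 + 640 + 372 + 384 + 744 + 768 + 496 + 992 = 6300.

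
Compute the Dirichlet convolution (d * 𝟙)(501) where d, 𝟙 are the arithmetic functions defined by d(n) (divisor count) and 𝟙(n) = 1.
(d * 𝟙)(501) = 9

Divisors of 501: [1, 3, 167, 501]. For each d | 501:
  d = 1: d(1) · 𝟙(501/1) = 1 · 1 = 1
  d = 3: d(3) · 𝟙(501/3) = 2 · 1 = 2
  d = 167: d(167) · 𝟙(501/167) = 2 · 1 = 2
  d = 501: d(501) · 𝟙(501/501) = 4 · 1 = 4
Summing: (d * 𝟙)(501) = 1 + 2 + 2 + 4 = 9.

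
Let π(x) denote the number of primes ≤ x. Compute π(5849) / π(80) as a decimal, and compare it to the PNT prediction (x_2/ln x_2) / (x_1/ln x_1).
π(5849)/π(80) = 768/22 ≈ 34.9091;  PNT prediction ≈ 36.9357.

π(80) = 22 and π(5849) = 768, so π(5849)/π(80) ≈ 34.9091. The PNT-predicted ratio is (5849/ln(5849)) / (80/ln(80)) ≈ 36.9357. The two agree to within a few percent, as expected.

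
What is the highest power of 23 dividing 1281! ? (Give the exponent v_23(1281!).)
v_23(1281!) = 57

Legendre's formula: v_p(n!) = Σ_{k ≥ 1} ⌊n / p^k⌋. For p = 23, n = 1281, the terms are:
  ⌊1281/23^1⌋ = ⌊1281/23⌋ = 55
  ⌊1281/23^2⌋ = ⌊1281/529⌋ = 2
(the next term ⌊1281/23^3⌋ = 0, terminating the sum). Summing: v_23(1281!) = 55 + 2 = 57.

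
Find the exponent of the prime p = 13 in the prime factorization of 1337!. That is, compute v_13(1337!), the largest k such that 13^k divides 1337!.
v_13(1337!) = 109

Legendre's formula: v_p(n!) = Σ_{k ≥ 1} ⌊n / p^k⌋. For p = 13, n = 1337, the terms are:
  ⌊1337/13^1⌋ = ⌊1337/13⌋ = 102
  ⌊1337/13^2⌋ = ⌊1337/169⌋ = 7
(the next term ⌊1337/13^3⌋ = 0, terminating the sum). Summing: v_13(1337!) = 102 + 7 = 109.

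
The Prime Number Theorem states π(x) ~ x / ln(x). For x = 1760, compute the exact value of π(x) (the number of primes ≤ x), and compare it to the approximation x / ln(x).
π(1760) = 274;  x/ln(x) ≈ 235.51;  relative error ≈ 14.05%.

Directly count primes up to 1760: π(1760) = 274. The PNT approximation gives 1760/ln(1760) ≈ 1760/7.47307 ≈ 235.51. Relative error (π(x) − x/ln(x)) / π(x) ≈ 14.05%; the approximation is known to undercount slightly (Li(x) is a better estimate).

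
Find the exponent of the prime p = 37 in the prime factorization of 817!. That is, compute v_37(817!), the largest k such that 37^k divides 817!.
v_37(817!) = 22

Legendre's formula: v_p(n!) = Σ_{k ≥ 1} ⌊n / p^k⌋. For p = 37, n = 817, the terms are:
  ⌊817/37^1⌋ = ⌊817/37⌋ = 22
(the next term ⌊817/37^2⌋ = 0, terminating the sum). Summing: v_37(817!) = 22 = 22.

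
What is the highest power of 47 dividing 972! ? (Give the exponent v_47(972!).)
v_47(972!) = 20

Legendre's formula: v_p(n!) = Σ_{k ≥ 1} ⌊n / p^k⌋. For p = 47, n = 972, the terms are:
  ⌊972/47^1⌋ = ⌊972/47⌋ = 20
(the next term ⌊972/47^2⌋ = 0, terminating the sum). Summing: v_47(972!) = 20 = 20.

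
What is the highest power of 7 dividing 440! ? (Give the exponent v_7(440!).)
v_7(440!) = 71

Legendre's formula: v_p(n!) = Σ_{k ≥ 1} ⌊n / p^k⌋. For p = 7, n = 440, the terms are:
  ⌊440/7^1⌋ = ⌊440/7⌋ = 62
  ⌊440/7^2⌋ = ⌊440/49⌋ = 8
  ⌊440/7^3⌋ = ⌊440/343⌋ = 1
(the next term ⌊440/7^4⌋ = 0, terminating the sum). Summing: v_7(440!) = 62 + 8 + 1 = 71.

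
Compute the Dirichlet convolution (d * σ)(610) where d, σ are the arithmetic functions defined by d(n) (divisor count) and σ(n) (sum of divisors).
(d * σ)(610) = 2560

Divisors of 610: [1, 2, 5, 10, 61, 122, 305, 610]. For each d | 610:
  d = 1: d(1) · σ(610/1) = 1 · 1116 = 1116
  d = 2: d(2) · σ(610/2) = 2 · 372 = 744
  d = 5: d(5) · σ(610/5) = 2 · 186 = 372
  d = 10: d(10) · σ(610/10) = 4 · 62 = 248
  d = 61: d(61) · σ(610/61) = 2 · 18 = 36
  d = 122: d(122) · σ(610/122) = 4 · 6 = 24
  d = 305: d(305) · σ(610/305) = 4 · 3 = 12
  d = 610: d(610) · σ(610/610) = 8 · 1 = 8
Summing: (d * σ)(610) = 1116 + 744 + 372 + 248 + 36 + 24 + 12 + 8 = 2560.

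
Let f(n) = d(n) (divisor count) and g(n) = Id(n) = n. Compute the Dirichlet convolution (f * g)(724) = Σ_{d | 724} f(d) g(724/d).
(d * Id)(724) = 2013

Divisors of 724: [1, 2, 4, 181, 362, 724]. For each d | 724:
  d = 1: d(1) · Id(724/1) = 1 · 724 = 724
  d = 2: d(2) · Id(724/2) = 2 · 362 = 724
  d = 4: d(4) · Id(724/4) = 3 · 181 = 543
  d = 181: d(181) · Id(724/181) = 2 · 4 = 8
  d = 362: d(362) · Id(724/362) = 4 · 2 = 8
  d = 724: d(724) · Id(724/724) = 6 · 1 = 6
Summing: (d * Id)(724) = 724 + 724 + 543 + 8 + 8 + 6 = 2013.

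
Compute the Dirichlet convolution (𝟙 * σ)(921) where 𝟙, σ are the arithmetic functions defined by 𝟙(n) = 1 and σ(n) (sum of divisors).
(𝟙 * σ)(921) = 1545

Divisors of 921: [1, 3, 307, 921]. For each d | 921:
  d = 1: 𝟙(1) · σ(921/1) = 1 · 1232 = 1232
  d = 3: 𝟙(3) · σ(921/3) = 1 · 308 = 308
  d = 307: 𝟙(307) · σ(921/307) = 1 · 4 = 4
  d = 921: 𝟙(921) · σ(921/921) = 1 · 1 = 1
Summing: (𝟙 * σ)(921) = 1232 + 308 + 4 + 1 = 1545.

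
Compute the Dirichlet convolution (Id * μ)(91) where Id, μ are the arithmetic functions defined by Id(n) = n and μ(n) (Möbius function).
(Id * μ)(91) = 72

Divisors of 91: [1, 7, 13, 91]. For each d | 91:
  d = 1: Id(1) · μ(91/1) = 1 · 1 = 1
  d = 7: Id(7) · μ(91/7) = 7 · -1 = -7
  d = 13: Id(13) · μ(91/13) = 13 · -1 = -13
  d = 91: Id(91) · μ(91/91) = 91 · 1 = 91
Summing: (Id * μ)(91) = 1 + -7 + -13 + 91 = 72.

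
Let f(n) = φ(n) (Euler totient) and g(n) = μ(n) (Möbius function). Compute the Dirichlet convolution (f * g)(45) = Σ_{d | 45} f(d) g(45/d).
(φ * μ)(45) = 12

Divisors of 45: [1, 3, 5, 9, 15, 45]. For each d | 45:
  d = 1: φ(1) · μ(45/1) = 1 · 0 = 0
  d = 3: φ(3) · μ(45/3) = 2 · 1 = 2
  d = 5: φ(5) · μ(45/5) = 4 · 0 = 0
  d = 9: φ(9) · μ(45/9) = 6 · -1 = -6
  d = 15: φ(15) · μ(45/15) = 8 · -1 = -8
  d = 45: φ(45) · μ(45/45) = 24 · 1 = 24
Summing: (φ * μ)(45) = 0 + 2 + 0 + -6 + -8 + 24 = 12.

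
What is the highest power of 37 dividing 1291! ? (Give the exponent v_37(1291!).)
v_37(1291!) = 34

Legendre's formula: v_p(n!) = Σ_{k ≥ 1} ⌊n / p^k⌋. For p = 37, n = 1291, the terms are:
  ⌊1291/37^1⌋ = ⌊1291/37⌋ = 34
(the next term ⌊1291/37^2⌋ = 0, terminating the sum). Summing: v_37(1291!) = 34 = 34.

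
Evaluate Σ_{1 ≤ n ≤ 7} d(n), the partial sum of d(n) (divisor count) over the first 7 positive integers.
Σ_{n ≤ 7} d(n) = 16

Compute d(n) for each 1 ≤ n ≤ 7: d(1) = 1, d(2) = 2, d(3) = 2, d(4) = 3, d(5) = 2, d(6) = 4, d(7) = 2. Summing all 7 values: 16. (Dirichlet's divisor formula: Σ_{n ≤ x} d(n) = x ln(x) + (2γ − 1) x + O(√x). For x = 7, the asymptotic estimate is ≈ 14.70.)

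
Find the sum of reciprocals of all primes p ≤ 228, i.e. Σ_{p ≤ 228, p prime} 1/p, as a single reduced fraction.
Σ 1/p = 163511827859273678384959815113729742050404828958383078813204061634794561817548326350576887/83311209124804345037562846379881038241134671040860314654617977748077292641632790457335110

π(228) = 49, so the primes ≤ 228 are [2, 3, 5, 7, 11, 13, 17, 19, 23, 29, 31, 37, 41, 43, 47, 53, 59, 61, 67, 71, 73, 79, 83, 89, 97, 101, 103, 107, 109, 113, 127, 131, 137, 139, 149, 151, 157, 163, 167, 173, 179, 181, 191, 193, 197, 199, 211, 223, 227]. Summing 1/p over these primes: 163511827859273678384959815113729742050404828958383078813204061634794561817548326350576887/83311209124804345037562846379881038241134671040860314654617977748077292641632790457335110 ≈ 1.9627. Mertens estimate ln ln(228) + 0.2615 ≈ 1.9533.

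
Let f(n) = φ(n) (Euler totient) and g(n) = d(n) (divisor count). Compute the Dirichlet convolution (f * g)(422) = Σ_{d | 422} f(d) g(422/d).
(φ * d)(422) = 636

Divisors of 422: [1, 2, 211, 422]. For each d | 422:
  d = 1: φ(1) · d(422/1) = 1 · 4 = 4
  d = 2: φ(2) · d(422/2) = 1 · 2 = 2
  d = 211: φ(211) · d(422/211) = 210 · 2 = 420
  d = 422: φ(422) · d(422/422) = 210 · 1 = 210
Summing: (φ * d)(422) = 4 + 2 + 420 + 210 = 636.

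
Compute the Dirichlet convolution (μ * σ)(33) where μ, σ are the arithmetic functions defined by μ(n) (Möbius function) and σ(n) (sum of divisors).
(μ * σ)(33) = 33

Divisors of 33: [1, 3, 11, 33]. For each d | 33:
  d = 1: μ(1) · σ(33/1) = 1 · 48 = 48
  d = 3: μ(3) · σ(33/3) = -1 · 12 = -12
  d = 11: μ(11) · σ(33/11) = -1 · 4 = -4
  d = 33: μ(33) · σ(33/33) = 1 · 1 = 1
Summing: (μ * σ)(33) = 48 + -12 + -4 + 1 = 33.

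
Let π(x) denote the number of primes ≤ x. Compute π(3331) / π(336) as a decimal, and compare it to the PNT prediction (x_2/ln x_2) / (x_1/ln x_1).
π(3331)/π(336) = 470/67 ≈ 7.0149;  PNT prediction ≈ 7.1100.

π(336) = 67 and π(3331) = 470, so π(3331)/π(336) ≈ 7.0149. The PNT-predicted ratio is (3331/ln(3331)) / (336/ln(336)) ≈ 7.1100. The two agree to within a few percent, as expected.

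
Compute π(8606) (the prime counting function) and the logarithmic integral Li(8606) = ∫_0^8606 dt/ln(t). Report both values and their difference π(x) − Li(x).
π(8606) = 1071;  Li(8606) ≈ 1093.57;  π(x) − Li(x) ≈ -22.57.

Direct count of primes ≤ 8606 gives π(8606) = 1071. Numerical evaluation of the logarithmic integral gives Li(8606) ≈ 1093.57. The difference π(x) − Li(x) ≈ -22.57 is typically negative for small/moderate x (Li(x) overestimates), though Littlewood's theorem shows this sign changes infinitely often.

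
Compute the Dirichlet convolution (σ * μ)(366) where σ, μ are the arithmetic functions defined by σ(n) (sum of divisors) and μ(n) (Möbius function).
(σ * μ)(366) = 366

Divisors of 366: [1, 2, 3, 6, 61, 122, 183, 366]. For each d | 366:
  d = 1: σ(1) · μ(366/1) = 1 · -1 = -1
  d = 2: σ(2) · μ(366/2) = 3 · 1 = 3
  d = 3: σ(3) · μ(366/3) = 4 · 1 = 4
  d = 6: σ(6) · μ(366/6) = 12 · -1 = -12
  d = 61: σ(61) · μ(366/61) = 62 · 1 = 62
  d = 122: σ(122) · μ(366/122) = 186 · -1 = -186
  d = 183: σ(183) · μ(366/183) = 248 · -1 = -248
  d = 366: σ(366) · μ(366/366) = 744 · 1 = 744
Summing: (σ * μ)(366) = -1 + 3 + 4 + -12 + 62 + -186 + -248 + 744 = 366.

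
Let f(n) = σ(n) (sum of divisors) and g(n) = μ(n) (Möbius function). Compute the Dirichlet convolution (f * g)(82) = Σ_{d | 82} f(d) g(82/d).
(σ * μ)(82) = 82

Divisors of 82: [1, 2, 41, 82]. For each d | 82:
  d = 1: σ(1) · μ(82/1) = 1 · 1 = 1
  d = 2: σ(2) · μ(82/2) = 3 · -1 = -3
  d = 41: σ(41) · μ(82/41) = 42 · -1 = -42
  d = 82: σ(82) · μ(82/82) = 126 · 1 = 126
Summing: (σ * μ)(82) = 1 + -3 + -42 + 126 = 82.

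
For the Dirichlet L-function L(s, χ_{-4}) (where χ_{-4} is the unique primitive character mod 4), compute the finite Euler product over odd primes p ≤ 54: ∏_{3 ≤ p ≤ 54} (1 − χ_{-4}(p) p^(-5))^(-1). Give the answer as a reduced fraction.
∏ = 241552412610573346540717288090615330738043013683948985221451329316738054554305/242484077809603940117660402752750309983134701869309180441833184178683110227968

The odd primes p ≤ 54 are [3, 5, 7, 11, 13, 17, 19, 23, 29, 31, 37, 41, 43, 47, 53]. For each, χ(p) = 1 if p ≡ 1 mod 4, χ(p) = −1 if p ≡ 3 mod 4. Taking (1 − χ(p)/p^5)^(-1) = p^5/(p^5 − χ(p)): (1 − (-1)/3^5)^(-1) · (1 − (1)/5^5)^(-1) · (1 − (-1)/7^5)^(-1) · (1 − (-1)/11^5)^(-1) · (1 − (1)/13^5)^(-1) · (1 − (1)/17^5)^(-1) · (1 − (-1)/19^5)^(-1) · (1 − (-1)/23^5)^(-1) · (1 − (1)/29^5)^(-1) · (1 − (-1)/31^5)^(-1) · (1 − (1)/37^5)^(-1) · (1 − (1)/41^5)^(-1) · (1 − (-1)/43^5)^(-1) · (1 − (-1)/47^5)^(-1) · (1 − (1)/53^5)^(-1) = 241552412610573346540717288090615330738043013683948985221451329316738054554305/242484077809603940117660402752750309983134701869309180441833184178683110227968.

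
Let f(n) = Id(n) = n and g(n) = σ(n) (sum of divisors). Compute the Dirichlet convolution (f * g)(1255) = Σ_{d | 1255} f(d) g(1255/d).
(Id * σ)(1255) = 5533

Divisors of 1255: [1, 5, 251, 1255]. For each d | 1255:
  d = 1: Id(1) · σ(1255/1) = 1 · 1512 = 1512
  d = 5: Id(5) · σ(1255/5) = 5 · 252 = 1260
  d = 251: Id(251) · σ(1255/251) = 251 · 6 = 1506
  d = 1255: Id(1255) · σ(1255/1255) = 1255 · 1 = 1255
Summing: (Id * σ)(1255) = 1512 + 1260 + 1506 + 1255 = 5533.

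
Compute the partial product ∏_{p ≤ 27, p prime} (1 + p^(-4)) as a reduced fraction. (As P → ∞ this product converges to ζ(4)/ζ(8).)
∏ = 577447917650941187656457324944/535704058713408612067696280625

The primes p ≤ 27 are [2, 3, 5, 7, 11, 13, 17, 19, 23]. For each, (1 + 1/p^4) = (p^4 + 1)/p^4. Multiplying these fractions over p ∈ [2, 3, 5, 7, 11, 13, 17, 19, 23] gives 577447917650941187656457324944/535704058713408612067696280625. (In the limit P → ∞ this tends to ζ(4)/ζ(8).)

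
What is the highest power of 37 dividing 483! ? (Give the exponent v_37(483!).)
v_37(483!) = 13

Legendre's formula: v_p(n!) = Σ_{k ≥ 1} ⌊n / p^k⌋. For p = 37, n = 483, the terms are:
  ⌊483/37^1⌋ = ⌊483/37⌋ = 13
(the next term ⌊483/37^2⌋ = 0, terminating the sum). Summing: v_37(483!) = 13 = 13.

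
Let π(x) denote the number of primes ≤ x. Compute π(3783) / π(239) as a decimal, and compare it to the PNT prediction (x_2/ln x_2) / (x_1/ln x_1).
π(3783)/π(239) = 526/52 ≈ 10.1154;  PNT prediction ≈ 10.5221.

π(239) = 52 and π(3783) = 526, so π(3783)/π(239) ≈ 10.1154. The PNT-predicted ratio is (3783/ln(3783)) / (239/ln(239)) ≈ 10.5221. The two agree to within a few percent, as expected.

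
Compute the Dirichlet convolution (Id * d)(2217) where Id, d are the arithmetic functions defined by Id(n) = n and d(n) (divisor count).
(Id * d)(2217) = 3705

Divisors of 2217: [1, 3, 739, 2217]. For each d | 2217:
  d = 1: Id(1) · d(2217/1) = 1 · 4 = 4
  d = 3: Id(3) · d(2217/3) = 3 · 2 = 6
  d = 739: Id(739) · d(2217/739) = 739 · 2 = 1478
  d = 2217: Id(2217) · d(2217/2217) = 2217 · 1 = 2217
Summing: (Id * d)(2217) = 4 + 6 + 1478 + 2217 = 3705.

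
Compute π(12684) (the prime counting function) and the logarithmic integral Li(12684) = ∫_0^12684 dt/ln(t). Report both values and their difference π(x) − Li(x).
π(12684) = 1514;  Li(12684) ≈ 1533.71;  π(x) − Li(x) ≈ -19.71.

Direct count of primes ≤ 12684 gives π(12684) = 1514. Numerical evaluation of the logarithmic integral gives Li(12684) ≈ 1533.71. The difference π(x) − Li(x) ≈ -19.71 is typically negative for small/moderate x (Li(x) overestimates), though Littlewood's theorem shows this sign changes infinitely often.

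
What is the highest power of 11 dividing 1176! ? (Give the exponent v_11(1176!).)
v_11(1176!) = 115

Legendre's formula: v_p(n!) = Σ_{k ≥ 1} ⌊n / p^k⌋. For p = 11, n = 1176, the terms are:
  ⌊1176/11^1⌋ = ⌊1176/11⌋ = 106
  ⌊1176/11^2⌋ = ⌊1176/121⌋ = 9
(the next term ⌊1176/11^3⌋ = 0, terminating the sum). Summing: v_11(1176!) = 106 + 9 = 115.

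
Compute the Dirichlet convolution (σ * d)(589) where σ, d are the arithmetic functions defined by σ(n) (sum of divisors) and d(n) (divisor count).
(σ * d)(589) = 748

Divisors of 589: [1, 19, 31, 589]. For each d | 589:
  d = 1: σ(1) · d(589/1) = 1 · 4 = 4
  d = 19: σ(19) · d(589/19) = 20 · 2 = 40
  d = 31: σ(31) · d(589/31) = 32 · 2 = 64
  d = 589: σ(589) · d(589/589) = 640 · 1 = 640
Summing: (σ * d)(589) = 4 + 40 + 64 + 640 = 748.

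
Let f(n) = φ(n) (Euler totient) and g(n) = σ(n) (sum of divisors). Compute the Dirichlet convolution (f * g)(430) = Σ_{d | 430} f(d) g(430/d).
(φ * σ)(430) = 3440

Divisors of 430: [1, 2, 5, 10, 43, 86, 215, 430]. For each d | 430:
  d = 1: φ(1) · σ(430/1) = 1 · 792 = 792
  d = 2: φ(2) · σ(430/2) = 1 · 264 = 264
  d = 5: φ(5) · σ(430/5) = 4 · 132 = 528
  d = 10: φ(10) · σ(430/10) = 4 · 44 = 176
  d = 43: φ(43) · σ(430/43) = 42 · 18 = 756
  d = 86: φ(86) · σ(430/86) = 42 · 6 = 252
  d = 215: φ(215) · σ(430/215) = 168 · 3 = 504
  d = 430: φ(430) · σ(430/430) = 168 · 1 = 168
Summing: (φ * σ)(430) = 792 + 264 + 528 + 176 + 756 + 252 + 504 + 168 = 3440.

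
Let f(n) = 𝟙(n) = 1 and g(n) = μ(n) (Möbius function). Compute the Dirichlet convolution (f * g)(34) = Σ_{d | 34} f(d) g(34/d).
(𝟙 * μ)(34) = 0

Divisors of 34: [1, 2, 17, 34]. For each d | 34:
  d = 1: 𝟙(1) · μ(34/1) = 1 · 1 = 1
  d = 2: 𝟙(2) · μ(34/2) = 1 · -1 = -1
  d = 17: 𝟙(17) · μ(34/17) = 1 · -1 = -1
  d = 34: 𝟙(34) · μ(34/34) = 1 · 1 = 1
Summing: (𝟙 * μ)(34) = 1 + -1 + -1 + 1 = 0.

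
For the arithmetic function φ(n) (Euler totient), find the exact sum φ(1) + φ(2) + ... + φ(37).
Σ_{n ≤ 37} φ(n) = 432

Compute φ(n) for each 1 ≤ n ≤ 37: φ(1) = 1, φ(2) = 1, φ(3) = 2, φ(4) = 2, φ(5) = 4, φ(6) = 2, φ(7) = 6, φ(8) = 4, φ(9) = 6, φ(10) = 4, φ(11) = 10, φ(12) = 4, φ(13) = 12, φ(14) = 6, φ(15) = 8, φ(16) = 8, φ(17) = 16, φ(18) = 6, φ(19) = 18, φ(20) = 8, φ(21) = 12, φ(22) = 10, φ(23) = 22, φ(24) = 8, φ(25) = 20, φ(26) = 12, φ(27) = 18, φ(28) = 12, φ(29) = 28, φ(30) = 8, φ(31) = 30, φ(32) = 16, φ(33) = 20, φ(34) = 16, φ(35) = 24, φ(36) = 12, φ(37) = 36. Summing all 37 values: 432. (Average order: Σ_{n ≤ x} φ(n) ~ (3/π²) x². For x = 37, (3/π²)·37² ≈ 416.13.)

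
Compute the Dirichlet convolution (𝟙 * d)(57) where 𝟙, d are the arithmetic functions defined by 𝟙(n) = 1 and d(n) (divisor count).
(𝟙 * d)(57) = 9

Divisors of 57: [1, 3, 19, 57]. For each d | 57:
  d = 1: 𝟙(1) · d(57/1) = 1 · 4 = 4
  d = 3: 𝟙(3) · d(57/3) = 1 · 2 = 2
  d = 19: 𝟙(19) · d(57/19) = 1 · 2 = 2
  d = 57: 𝟙(57) · d(57/57) = 1 · 1 = 1
Summing: (𝟙 * d)(57) = 4 + 2 + 2 + 1 = 9.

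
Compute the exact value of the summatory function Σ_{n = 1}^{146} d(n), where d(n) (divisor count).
Σ_{n ≤ 146} d(n) = 754

Compute d(n) for each 1 ≤ n ≤ 146: d(1) = 1, d(2) = 2, d(3) = 2, d(4) = 3, d(5) = 2, d(6) = 4, d(7) = 2, d(8) = 4, d(9) = 3, d(10) = 4, d(11) = 2, d(12) = 6, d(13) = 2, d(14) = 4, d(15) = 4, d(16) = 5, d(17) = 2, d(18) = 6, d(19) = 2, d(20) = 6, d(21) = 4, d(22) = 4, d(23) = 2, d(24) = 8, d(25) = 3, d(26) = 4, d(27) = 4, d(28) = 6, d(29) = 2, d(30) = 8, d(31) = 2, d(32) = 6, d(33) = 4, d(34) = 4, d(35) = 4, d(36) = 9, d(37) = 2, d(38) = 4, d(39) = 4, d(40) = 8, d(41) = 2, d(42) = 8, d(43) = 2, d(44) = 6, d(45) = 6, d(46) = 4, d(47) = 2, d(48) = 10, d(49) = 3, d(50) = 6, d(51) = 4, d(52) = 6, d(53) = 2, d(54) = 8, d(55) = 4, d(56) = 8, d(57) = 4, d(58) = 4, d(59) = 2, d(60) = 12, d(61) = 2, d(62) = 4, d(63) = 6, d(64) = 7, d(65) = 4, d(66) = 8, d(67) = 2, d(68) = 6, d(69) = 4, d(70) = 8, d(71) = 2, d(72) = 12, d(73) = 2, d(74) = 4, d(75) = 6, d(76) = 6, d(77) = 4, d(78) = 8, d(79) = 2, d(80) = 10, d(81) = 5, d(82) = 4, d(83) = 2, d(84) = 12, d(85) = 4, d(86) = 4, d(87) = 4, d(88) = 8, d(89) = 2, d(90) = 12, d(91) = 4, d(92) = 6, d(93) = 4, d(94) = 4, d(95) = 4, d(96) = 12, d(97) = 2, d(98) = 6, d(99) = 6, d(100) = 9, d(101) = 2, d(102) = 8, d(103) = 2, d(104) = 8, d(105) = 8, d(106) = 4, d(107) = 2, d(108) = 12, d(109) = 2, d(110) = 8, d(111) = 4, d(112) = 10, d(113) = 2, d(114) = 8, d(115) = 4, d(116) = 6, d(117) = 6, d(118) = 4, d(119) = 4, d(120) = 16, d(121) = 3, d(122) = 4, d(123) = 4, d(124) = 6, d(125) = 4, d(126) = 12, d(127) = 2, d(128) = 8, d(129) = 4, d(130) = 8, d(131) = 2, d(132) = 12, d(133) = 4, d(134) = 4, d(135) = 8, d(136) = 8, d(137) = 2, d(138) = 8, d(139) = 2, d(140) = 12, d(141) = 4, d(142) = 4, d(143) = 4, d(144) = 15, d(145) = 4, d(146) = 4. Summing all 146 values: 754. (Dirichlet's divisor formula: Σ_{n ≤ x} d(n) = x ln(x) + (2γ − 1) x + O(√x). For x = 146, the asymptotic estimate is ≈ 750.15.)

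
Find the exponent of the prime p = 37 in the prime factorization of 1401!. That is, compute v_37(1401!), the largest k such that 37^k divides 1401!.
v_37(1401!) = 38

Legendre's formula: v_p(n!) = Σ_{k ≥ 1} ⌊n / p^k⌋. For p = 37, n = 1401, the terms are:
  ⌊1401/37^1⌋ = ⌊1401/37⌋ = 37
  ⌊1401/37^2⌋ = ⌊1401/1369⌋ = 1
(the next term ⌊1401/37^3⌋ = 0, terminating the sum). Summing: v_37(1401!) = 37 + 1 = 38.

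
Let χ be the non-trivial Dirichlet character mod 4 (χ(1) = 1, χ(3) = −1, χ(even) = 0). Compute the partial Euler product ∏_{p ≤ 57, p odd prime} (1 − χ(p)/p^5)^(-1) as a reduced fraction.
∏ = 241552412610573346540717288090615330738043013683948985221451329316738054554305/242484077809603940117660402752750309983134701869309180441833184178683110227968

The odd primes p ≤ 57 are [3, 5, 7, 11, 13, 17, 19, 23, 29, 31, 37, 41, 43, 47, 53]. For each, χ(p) = 1 if p ≡ 1 mod 4, χ(p) = −1 if p ≡ 3 mod 4. Taking (1 − χ(p)/p^5)^(-1) = p^5/(p^5 − χ(p)): (1 − (-1)/3^5)^(-1) · (1 − (1)/5^5)^(-1) · (1 − (-1)/7^5)^(-1) · (1 − (-1)/11^5)^(-1) · (1 − (1)/13^5)^(-1) · (1 − (1)/17^5)^(-1) · (1 − (-1)/19^5)^(-1) · (1 − (-1)/23^5)^(-1) · (1 − (1)/29^5)^(-1) · (1 − (-1)/31^5)^(-1) · (1 − (1)/37^5)^(-1) · (1 − (1)/41^5)^(-1) · (1 − (-1)/43^5)^(-1) · (1 − (-1)/47^5)^(-1) · (1 − (1)/53^5)^(-1) = 241552412610573346540717288090615330738043013683948985221451329316738054554305/242484077809603940117660402752750309983134701869309180441833184178683110227968.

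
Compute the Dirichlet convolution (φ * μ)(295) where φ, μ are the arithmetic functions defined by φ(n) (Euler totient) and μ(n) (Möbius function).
(φ * μ)(295) = 171

Divisors of 295: [1, 5, 59, 295]. For each d | 295:
  d = 1: φ(1) · μ(295/1) = 1 · 1 = 1
  d = 5: φ(5) · μ(295/5) = 4 · -1 = -4
  d = 59: φ(59) · μ(295/59) = 58 · -1 = -58
  d = 295: φ(295) · μ(295/295) = 232 · 1 = 232
Summing: (φ * μ)(295) = 1 + -4 + -58 + 232 = 171.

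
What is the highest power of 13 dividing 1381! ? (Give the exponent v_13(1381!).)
v_13(1381!) = 114

Legendre's formula: v_p(n!) = Σ_{k ≥ 1} ⌊n / p^k⌋. For p = 13, n = 1381, the terms are:
  ⌊1381/13^1⌋ = ⌊1381/13⌋ = 106
  ⌊1381/13^2⌋ = ⌊1381/169⌋ = 8
(the next term ⌊1381/13^3⌋ = 0, terminating the sum). Summing: v_13(1381!) = 106 + 8 = 114.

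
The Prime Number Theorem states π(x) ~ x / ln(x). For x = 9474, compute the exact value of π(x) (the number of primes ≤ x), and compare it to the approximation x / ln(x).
π(9474) = 1174;  x/ln(x) ≈ 1034.70;  relative error ≈ 11.87%.

Directly count primes up to 9474: π(9474) = 1174. The PNT approximation gives 9474/ln(9474) ≈ 9474/9.15631 ≈ 1034.70. Relative error (π(x) − x/ln(x)) / π(x) ≈ 11.87%; the approximation is known to undercount slightly (Li(x) is a better estimate).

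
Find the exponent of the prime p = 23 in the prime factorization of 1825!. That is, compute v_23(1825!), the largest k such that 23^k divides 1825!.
v_23(1825!) = 82

Legendre's formula: v_p(n!) = Σ_{k ≥ 1} ⌊n / p^k⌋. For p = 23, n = 1825, the terms are:
  ⌊1825/23^1⌋ = ⌊1825/23⌋ = 79
  ⌊1825/23^2⌋ = ⌊1825/529⌋ = 3
(the next term ⌊1825/23^3⌋ = 0, terminating the sum). Summing: v_23(1825!) = 79 + 3 = 82.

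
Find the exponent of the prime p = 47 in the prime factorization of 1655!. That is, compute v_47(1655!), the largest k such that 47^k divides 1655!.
v_47(1655!) = 35

Legendre's formula: v_p(n!) = Σ_{k ≥ 1} ⌊n / p^k⌋. For p = 47, n = 1655, the terms are:
  ⌊1655/47^1⌋ = ⌊1655/47⌋ = 35
(the next term ⌊1655/47^2⌋ = 0, terminating the sum). Summing: v_47(1655!) = 35 = 35.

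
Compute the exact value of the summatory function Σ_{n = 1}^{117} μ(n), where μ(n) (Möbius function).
Σ_{n ≤ 117} μ(n) = -5

Compute μ(n) for each 1 ≤ n ≤ 117: μ(1) = 1, μ(2) = -1, μ(3) = -1, μ(4) = 0, μ(5) = -1, μ(6) = 1, μ(7) = -1, μ(8) = 0, μ(9) = 0, μ(10) = 1, μ(11) = -1, μ(12) = 0, μ(13) = -1, μ(14) = 1, μ(15) = 1, μ(16) = 0, μ(17) = -1, μ(18) = 0, μ(19) = -1, μ(20) = 0, μ(21) = 1, μ(22) = 1, μ(23) = -1, μ(24) = 0, μ(25) = 0, μ(26) = 1, μ(27) = 0, μ(28) = 0, μ(29) = -1, μ(30) = -1, μ(31) = -1, μ(32) = 0, μ(33) = 1, μ(34) = 1, μ(35) = 1, μ(36) = 0, μ(37) = -1, μ(38) = 1, μ(39) = 1, μ(40) = 0, μ(41) = -1, μ(42) = -1, μ(43) = -1, μ(44) = 0, μ(45) = 0, μ(46) = 1, μ(47) = -1, μ(48) = 0, μ(49) = 0, μ(50) = 0, μ(51) = 1, μ(52) = 0, μ(53) = -1, μ(54) = 0, μ(55) = 1, μ(56) = 0, μ(57) = 1, μ(58) = 1, μ(59) = -1, μ(60) = 0, μ(61) = -1, μ(62) = 1, μ(63) = 0, μ(64) = 0, μ(65) = 1, μ(66) = -1, μ(67) = -1, μ(68) = 0, μ(69) = 1, μ(70) = -1, μ(71) = -1, μ(72) = 0, μ(73) = -1, μ(74) = 1, μ(75) = 0, μ(76) = 0, μ(77) = 1, μ(78) = -1, μ(79) = -1, μ(80) = 0, μ(81) = 0, μ(82) = 1, μ(83) = -1, μ(84) = 0, μ(85) = 1, μ(86) = 1, μ(87) = 1, μ(88) = 0, μ(89) = -1, μ(90) = 0, μ(91) = 1, μ(92) = 0, μ(93) = 1, μ(94) = 1, μ(95) = 1, μ(96) = 0, μ(97) = -1, μ(98) = 0, μ(99) = 0, μ(100) = 0, μ(101) = -1, μ(102) = -1, μ(103) = -1, μ(104) = 0, μ(105) = -1, μ(106) = 1, μ(107) = -1, μ(108) = 0, μ(109) = -1, μ(110) = -1, μ(111) = 1, μ(112) = 0, μ(113) = -1, μ(114) = -1, μ(115) = 1, μ(116) = 0, μ(117) = 0. Summing all 117 values: -5. (Mertens function M(x) = Σ_{n ≤ x} μ(n); on average M(x) should be small (PNT ⟺ M(x) = o(x)).)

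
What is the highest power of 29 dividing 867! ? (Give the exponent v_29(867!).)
v_29(867!) = 30

Legendre's formula: v_p(n!) = Σ_{k ≥ 1} ⌊n / p^k⌋. For p = 29, n = 867, the terms are:
  ⌊867/29^1⌋ = ⌊867/29⌋ = 29
  ⌊867/29^2⌋ = ⌊867/841⌋ = 1
(the next term ⌊867/29^3⌋ = 0, terminating the sum). Summing: v_29(867!) = 29 + 1 = 30.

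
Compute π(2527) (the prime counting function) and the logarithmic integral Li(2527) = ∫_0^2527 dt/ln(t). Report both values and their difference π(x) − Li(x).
π(2527) = 369;  Li(2527) ≈ 383.06;  π(x) − Li(x) ≈ -14.06.

Direct count of primes ≤ 2527 gives π(2527) = 369. Numerical evaluation of the logarithmic integral gives Li(2527) ≈ 383.06. The difference π(x) − Li(x) ≈ -14.06 is typically negative for small/moderate x (Li(x) overestimates), though Littlewood's theorem shows this sign changes infinitely often.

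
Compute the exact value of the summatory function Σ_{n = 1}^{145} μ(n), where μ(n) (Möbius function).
Σ_{n ≤ 145} μ(n) = 0

Compute μ(n) for each 1 ≤ n ≤ 145: μ(1) = 1, μ(2) = -1, μ(3) = -1, μ(4) = 0, μ(5) = -1, μ(6) = 1, μ(7) = -1, μ(8) = 0, μ(9) = 0, μ(10) = 1, μ(11) = -1, μ(12) = 0, μ(13) = -1, μ(14) = 1, μ(15) = 1, μ(16) = 0, μ(17) = -1, μ(18) = 0, μ(19) = -1, μ(20) = 0, μ(21) = 1, μ(22) = 1, μ(23) = -1, μ(24) = 0, μ(25) = 0, μ(26) = 1, μ(27) = 0, μ(28) = 0, μ(29) = -1, μ(30) = -1, μ(31) = -1, μ(32) = 0, μ(33) = 1, μ(34) = 1, μ(35) = 1, μ(36) = 0, μ(37) = -1, μ(38) = 1, μ(39) = 1, μ(40) = 0, μ(41) = -1, μ(42) = -1, μ(43) = -1, μ(44) = 0, μ(45) = 0, μ(46) = 1, μ(47) = -1, μ(48) = 0, μ(49) = 0, μ(50) = 0, μ(51) = 1, μ(52) = 0, μ(53) = -1, μ(54) = 0, μ(55) = 1, μ(56) = 0, μ(57) = 1, μ(58) = 1, μ(59) = -1, μ(60) = 0, μ(61) = -1, μ(62) = 1, μ(63) = 0, μ(64) = 0, μ(65) = 1, μ(66) = -1, μ(67) = -1, μ(68) = 0, μ(69) = 1, μ(70) = -1, μ(71) = -1, μ(72) = 0, μ(73) = -1, μ(74) = 1, μ(75) = 0, μ(76) = 0, μ(77) = 1, μ(78) = -1, μ(79) = -1, μ(80) = 0, μ(81) = 0, μ(82) = 1, μ(83) = -1, μ(84) = 0, μ(85) = 1, μ(86) = 1, μ(87) = 1, μ(88) = 0, μ(89) = -1, μ(90) = 0, μ(91) = 1, μ(92) = 0, μ(93) = 1, μ(94) = 1, μ(95) = 1, μ(96) = 0, μ(97) = -1, μ(98) = 0, μ(99) = 0, μ(100) = 0, μ(101) = -1, μ(102) = -1, μ(103) = -1, μ(104) = 0, μ(105) = -1, μ(106) = 1, μ(107) = -1, μ(108) = 0, μ(109) = -1, μ(110) = -1, μ(111) = 1, μ(112) = 0, μ(113) = -1, μ(114) = -1, μ(115) = 1, μ(116) = 0, μ(117) = 0, μ(118) = 1, μ(119) = 1, μ(120) = 0, μ(121) = 0, μ(122) = 1, μ(123) = 1, μ(124) = 0, μ(125) = 0, μ(126) = 0, μ(127) = -1, μ(128) = 0, μ(129) = 1, μ(130) = -1, μ(131) = -1, μ(132) = 0, μ(133) = 1, μ(134) = 1, μ(135) = 0, μ(136) = 0, μ(137) = -1, μ(138) = -1, μ(139) = -1, μ(140) = 0, μ(141) = 1, μ(142) = 1, μ(143) = 1, μ(144) = 0, μ(145) = 1. Summing all 145 values: 0. (Mertens function M(x) = Σ_{n ≤ x} μ(n); on average M(x) should be small (PNT ⟺ M(x) = o(x)).)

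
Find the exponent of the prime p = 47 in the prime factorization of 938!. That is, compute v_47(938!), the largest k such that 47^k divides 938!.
v_47(938!) = 19

Legendre's formula: v_p(n!) = Σ_{k ≥ 1} ⌊n / p^k⌋. For p = 47, n = 938, the terms are:
  ⌊938/47^1⌋ = ⌊938/47⌋ = 19
(the next term ⌊938/47^2⌋ = 0, terminating the sum). Summing: v_47(938!) = 19 = 19.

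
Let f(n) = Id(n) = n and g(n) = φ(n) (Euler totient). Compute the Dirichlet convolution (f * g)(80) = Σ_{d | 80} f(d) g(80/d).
(Id * φ)(80) = 432

Divisors of 80: [1, 2, 4, 5, 8, 10, 16, 20, 40, 80]. For each d | 80:
  d = 1: Id(1) · φ(80/1) = 1 · 32 = 32
  d = 2: Id(2) · φ(80/2) = 2 · 16 = 32
  d = 4: Id(4) · φ(80/4) = 4 · 8 = 32
  d = 5: Id(5) · φ(80/5) = 5 · 8 = 40
  d = 8: Id(8) · φ(80/8) = 8 · 4 = 32
  d = 10: Id(10) · φ(80/10) = 10 · 4 = 40
  d = 16: Id(16) · φ(80/16) = 16 · 4 = 64
  d = 20: Id(20) · φ(80/20) = 20 · 2 = 40
  d = 40: Id(40) · φ(80/40) = 40 · 1 = 40
  d = 80: Id(80) · φ(80/80) = 80 · 1 = 80
Summing: (Id * φ)(80) = 32 + 32 + 32 + 40 + 32 + 40 + 64 + 40 + 40 + 80 = 432.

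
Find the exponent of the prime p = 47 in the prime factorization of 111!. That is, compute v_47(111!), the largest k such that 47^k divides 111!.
v_47(111!) = 2

Legendre's formula: v_p(n!) = Σ_{k ≥ 1} ⌊n / p^k⌋. For p = 47, n = 111, the terms are:
  ⌊111/47^1⌋ = ⌊111/47⌋ = 2
(the next term ⌊111/47^2⌋ = 0, terminating the sum). Summing: v_47(111!) = 2 = 2.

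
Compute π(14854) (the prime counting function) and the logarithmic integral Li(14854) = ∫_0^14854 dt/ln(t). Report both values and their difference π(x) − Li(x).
π(14854) = 1740;  Li(14854) ≈ 1761.43;  π(x) − Li(x) ≈ -21.43.

Direct count of primes ≤ 14854 gives π(14854) = 1740. Numerical evaluation of the logarithmic integral gives Li(14854) ≈ 1761.43. The difference π(x) − Li(x) ≈ -21.43 is typically negative for small/moderate x (Li(x) overestimates), though Littlewood's theorem shows this sign changes infinitely often.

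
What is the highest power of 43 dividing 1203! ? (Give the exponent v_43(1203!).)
v_43(1203!) = 27

Legendre's formula: v_p(n!) = Σ_{k ≥ 1} ⌊n / p^k⌋. For p = 43, n = 1203, the terms are:
  ⌊1203/43^1⌋ = ⌊1203/43⌋ = 27
(the next term ⌊1203/43^2⌋ = 0, terminating the sum). Summing: v_43(1203!) = 27 = 27.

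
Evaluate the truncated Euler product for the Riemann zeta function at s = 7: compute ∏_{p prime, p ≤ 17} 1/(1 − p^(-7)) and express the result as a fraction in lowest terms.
∏ = 1568943454272558717737486157352171875/1555952378670727988561018941661818384

The primes p ≤ 17 are [2, 3, 5, 7, 11, 13, 17]. For each prime, (1 − 1/p^7)^(-1) = p^7 / (p^7 − 1). The product is (1 − 1/2^7)^(-1), (1 − 1/3^7)^(-1), (1 − 1/5^7)^(-1), (1 − 1/7^7)^(-1), (1 − 1/11^7)^(-1), (1 − 1/13^7)^(-1), (1 − 1/17^7)^(-1) = ∏ p^7 / (p^7 − 1) = 1568943454272558717737486157352171875/1555952378670727988561018941661818384.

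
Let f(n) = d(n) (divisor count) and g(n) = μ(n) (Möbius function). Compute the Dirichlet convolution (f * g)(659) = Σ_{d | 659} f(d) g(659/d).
(d * μ)(659) = 1

Divisors of 659: [1, 659]. For each d | 659:
  d = 1: d(1) · μ(659/1) = 1 · -1 = -1
  d = 659: d(659) · μ(659/659) = 2 · 1 = 2
Summing: (d * μ)(659) = -1 + 2 = 1.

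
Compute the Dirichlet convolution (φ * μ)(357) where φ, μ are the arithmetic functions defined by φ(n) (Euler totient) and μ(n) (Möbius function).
(φ * μ)(357) = 75

Divisors of 357: [1, 3, 7, 17, 21, 51, 119, 357]. For each d | 357:
  d = 1: φ(1) · μ(357/1) = 1 · -1 = -1
  d = 3: φ(3) · μ(357/3) = 2 · 1 = 2
  d = 7: φ(7) · μ(357/7) = 6 · 1 = 6
  d = 17: φ(17) · μ(357/17) = 16 · 1 = 16
  d = 21: φ(21) · μ(357/21) = 12 · -1 = -12
  d = 51: φ(51) · μ(357/51) = 32 · -1 = -32
  d = 119: φ(119) · μ(357/119) = 96 · -1 = -96
  d = 357: φ(357) · μ(357/357) = 192 · 1 = 192
Summing: (φ * μ)(357) = -1 + 2 + 6 + 16 + -12 + -32 + -96 + 192 = 75.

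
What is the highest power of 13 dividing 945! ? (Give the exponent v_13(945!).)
v_13(945!) = 77

Legendre's formula: v_p(n!) = Σ_{k ≥ 1} ⌊n / p^k⌋. For p = 13, n = 945, the terms are:
  ⌊945/13^1⌋ = ⌊945/13⌋ = 72
  ⌊945/13^2⌋ = ⌊945/169⌋ = 5
(the next term ⌊945/13^3⌋ = 0, terminating the sum). Summing: v_13(945!) = 72 + 5 = 77.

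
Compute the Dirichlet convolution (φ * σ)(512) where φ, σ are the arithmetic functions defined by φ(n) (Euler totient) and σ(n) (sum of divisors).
(φ * σ)(512) = 5120

Divisors of 512: [1, 2, 4, 8, 16, 32, 64, 128, 256, 512]. For each d | 512:
  d = 1: φ(1) · σ(512/1) = 1 · 1023 = 1023
  d = 2: φ(2) · σ(512/2) = 1 · 511 = 511
  d = 4: φ(4) · σ(512/4) = 2 · 255 = 510
  d = 8: φ(8) · σ(512/8) = 4 · 127 = 508
  d = 16: φ(16) · σ(512/16) = 8 · 63 = 504
  d = 32: φ(32) · σ(512/32) = 16 · 31 = 496
  d = 64: φ(64) · σ(512/64) = 32 · 15 = 480
  d = 128: φ(128) · σ(512/128) = 64 · 7 = 448
  d = 256: φ(256) · σ(512/256) = 128 · 3 = 384
  d = 512: φ(512) · σ(512/512) = 256 · 1 = 256
Summing: (φ * σ)(512) = 1023 + 511 + 510 + 508 + 504 + 496 + 480 + 448 + 384 + 256 = 5120.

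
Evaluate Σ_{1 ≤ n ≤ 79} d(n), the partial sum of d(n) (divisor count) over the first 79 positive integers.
Σ_{n ≤ 79} d(n) = 358

Compute d(n) for each 1 ≤ n ≤ 79: d(1) = 1, d(2) = 2, d(3) = 2, d(4) = 3, d(5) = 2, d(6) = 4, d(7) = 2, d(8) = 4, d(9) = 3, d(10) = 4, d(11) = 2, d(12) = 6, d(13) = 2, d(14) = 4, d(15) = 4, d(16) = 5, d(17) = 2, d(18) = 6, d(19) = 2, d(20) = 6, d(21) = 4, d(22) = 4, d(23) = 2, d(24) = 8, d(25) = 3, d(26) = 4, d(27) = 4, d(28) = 6, d(29) = 2, d(30) = 8, d(31) = 2, d(32) = 6, d(33) = 4, d(34) = 4, d(35) = 4, d(36) = 9, d(37) = 2, d(38) = 4, d(39) = 4, d(40) = 8, d(41) = 2, d(42) = 8, d(43) = 2, d(44) = 6, d(45) = 6, d(46) = 4, d(47) = 2, d(48) = 10, d(49) = 3, d(50) = 6, d(51) = 4, d(52) = 6, d(53) = 2, d(54) = 8, d(55) = 4, d(56) = 8, d(57) = 4, d(58) = 4, d(59) = 2, d(60) = 12, d(61) = 2, d(62) = 4, d(63) = 6, d(64) = 7, d(65) = 4, d(66) = 8, d(67) = 2, d(68) = 6, d(69) = 4, d(70) = 8, d(71) = 2, d(72) = 12, d(73) = 2, d(74) = 4, d(75) = 6, d(76) = 6, d(77) = 4, d(78) = 8, d(79) = 2. Summing all 79 values: 358. (Dirichlet's divisor formula: Σ_{n ≤ x} d(n) = x ln(x) + (2γ − 1) x + O(√x). For x = 79, the asymptotic estimate is ≈ 357.39.)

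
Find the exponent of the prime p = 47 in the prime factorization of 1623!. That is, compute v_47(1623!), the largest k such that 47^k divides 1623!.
v_47(1623!) = 34

Legendre's formula: v_p(n!) = Σ_{k ≥ 1} ⌊n / p^k⌋. For p = 47, n = 1623, the terms are:
  ⌊1623/47^1⌋ = ⌊1623/47⌋ = 34
(the next term ⌊1623/47^2⌋ = 0, terminating the sum). Summing: v_47(1623!) = 34 = 34.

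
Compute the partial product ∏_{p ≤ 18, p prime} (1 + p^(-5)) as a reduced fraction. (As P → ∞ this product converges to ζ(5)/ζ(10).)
∏ = 45072610603883567072/43510716535257846875

The primes p ≤ 18 are [2, 3, 5, 7, 11, 13, 17]. For each, (1 + 1/p^5) = (p^5 + 1)/p^5. Multiplying these fractions over p ∈ [2, 3, 5, 7, 11, 13, 17] gives 45072610603883567072/43510716535257846875. (In the limit P → ∞ this tends to ζ(5)/ζ(10).)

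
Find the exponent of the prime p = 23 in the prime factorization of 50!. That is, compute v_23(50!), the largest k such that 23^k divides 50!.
v_23(50!) = 2

Legendre's formula: v_p(n!) = Σ_{k ≥ 1} ⌊n / p^k⌋. For p = 23, n = 50, the terms are:
  ⌊50/23^1⌋ = ⌊50/23⌋ = 2
(the next term ⌊50/23^2⌋ = 0, terminating the sum). Summing: v_23(50!) = 2 = 2.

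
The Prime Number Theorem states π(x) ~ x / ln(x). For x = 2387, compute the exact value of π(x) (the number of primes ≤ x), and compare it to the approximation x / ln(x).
π(2387) = 354;  x/ln(x) ≈ 306.90;  relative error ≈ 13.31%.

Directly count primes up to 2387: π(2387) = 354. The PNT approximation gives 2387/ln(2387) ≈ 2387/7.77779 ≈ 306.90. Relative error (π(x) − x/ln(x)) / π(x) ≈ 13.31%; the approximation is known to undercount slightly (Li(x) is a better estimate).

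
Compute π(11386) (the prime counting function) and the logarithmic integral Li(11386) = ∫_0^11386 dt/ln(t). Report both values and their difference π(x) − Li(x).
π(11386) = 1374;  Li(11386) ≈ 1395.55;  π(x) − Li(x) ≈ -21.55.

Direct count of primes ≤ 11386 gives π(11386) = 1374. Numerical evaluation of the logarithmic integral gives Li(11386) ≈ 1395.55. The difference π(x) − Li(x) ≈ -21.55 is typically negative for small/moderate x (Li(x) overestimates), though Littlewood's theorem shows this sign changes infinitely often.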